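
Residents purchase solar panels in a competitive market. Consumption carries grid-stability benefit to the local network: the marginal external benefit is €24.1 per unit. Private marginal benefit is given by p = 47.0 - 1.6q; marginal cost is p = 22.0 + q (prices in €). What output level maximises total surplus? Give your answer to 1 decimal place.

q* = 18.9

Social marginal benefit = demand + MEB = 71.1 - 1.6q.
Set SMB = MC: 71.1 - 1.6q = 22.0 + q → q* = 18.8846.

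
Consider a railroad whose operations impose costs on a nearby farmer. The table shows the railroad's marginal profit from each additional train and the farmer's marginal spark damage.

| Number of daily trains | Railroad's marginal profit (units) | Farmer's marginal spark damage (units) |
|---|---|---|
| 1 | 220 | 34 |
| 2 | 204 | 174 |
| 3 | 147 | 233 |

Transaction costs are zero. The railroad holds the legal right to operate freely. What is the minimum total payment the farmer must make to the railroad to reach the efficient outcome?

147

Left alone the railroad would choose level 3 (marginal profit stays positive).
Efficient level: k* = 2 (marginal profit ≥ marginal spark damage through 2).
The farmer must at least cover the railroad's forgone profit from cutting 3→2: 147 = 147.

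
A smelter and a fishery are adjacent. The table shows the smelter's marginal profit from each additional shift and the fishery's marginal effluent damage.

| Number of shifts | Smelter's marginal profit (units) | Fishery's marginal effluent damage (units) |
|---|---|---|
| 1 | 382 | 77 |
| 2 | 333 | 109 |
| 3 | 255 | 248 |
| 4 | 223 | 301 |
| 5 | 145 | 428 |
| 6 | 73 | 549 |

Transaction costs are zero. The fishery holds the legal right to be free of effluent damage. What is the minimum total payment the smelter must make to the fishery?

434

Efficient level: marginal profit ≥ marginal effluent damage through level 3, so k* = 3.
With the fishery holding the right, the smelter must at least compensate total damage at k*: 77 + 109 + 248 = 434.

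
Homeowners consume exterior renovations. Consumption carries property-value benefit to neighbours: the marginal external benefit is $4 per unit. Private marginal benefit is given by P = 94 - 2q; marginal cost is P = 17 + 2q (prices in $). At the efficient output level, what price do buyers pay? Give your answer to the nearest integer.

P = $54

Social marginal benefit = demand + MEB = 98 - 2q.
Set SMB = MC: 98 - 2q = 17 + 2q → q* = 20.2500.
Consumer price on the demand curve at q*: 94 − 2×20.2500 = 53.5000.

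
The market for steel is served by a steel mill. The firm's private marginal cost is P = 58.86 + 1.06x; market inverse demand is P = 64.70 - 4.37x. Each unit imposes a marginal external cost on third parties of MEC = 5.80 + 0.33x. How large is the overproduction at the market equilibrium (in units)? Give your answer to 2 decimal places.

1.07 units

Market equilibrium (private): 58.86 + 1.06x = 64.70 - 4.37x → x_m = 1.0755.
Social marginal cost = private MC + MEC = 64.66 + 1.39x.
Set SMC = demand: 64.66 + 1.39x = 64.70 - 4.37x → x* = 0.0069.
Gap = |1.0755 − 0.0069| = 1.0686.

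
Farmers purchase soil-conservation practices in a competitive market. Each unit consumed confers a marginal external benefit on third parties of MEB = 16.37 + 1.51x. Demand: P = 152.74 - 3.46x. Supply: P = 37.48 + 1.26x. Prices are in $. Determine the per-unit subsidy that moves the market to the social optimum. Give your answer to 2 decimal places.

Social marginal benefit = demand + MEB = 169.11 - 1.95x.
Set SMB = MC: 169.11 - 1.95x = 37.48 + 1.26x → x* = 41.0062.
The Pigouvian subsidy equals MEB at x*: 16.37 + 1.51×41.0062 = 78.2894.

subsidy = $78.29 per unit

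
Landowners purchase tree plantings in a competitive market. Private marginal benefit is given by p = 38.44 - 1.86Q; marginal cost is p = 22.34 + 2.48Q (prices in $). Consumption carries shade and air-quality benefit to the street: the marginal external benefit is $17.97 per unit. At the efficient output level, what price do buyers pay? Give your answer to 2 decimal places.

P = $23.84

Social marginal benefit = demand + MEB = 56.41 - 1.86Q.
Set SMB = MC: 56.41 - 1.86Q = 22.34 + 2.48Q → Q* = 7.8502.
Consumer price on the demand curve at Q*: 38.44 − 1.86×7.8502 = 23.8386.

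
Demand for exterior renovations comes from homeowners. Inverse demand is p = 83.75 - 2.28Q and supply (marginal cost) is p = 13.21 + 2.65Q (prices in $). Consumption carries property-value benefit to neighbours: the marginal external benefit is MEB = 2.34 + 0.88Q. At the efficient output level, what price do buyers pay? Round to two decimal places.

Social marginal benefit = demand + MEB = 86.09 - 1.40Q.
Set SMB = MC: 86.09 - 1.40Q = 13.21 + 2.65Q → Q* = 17.9951.
Consumer price on the demand curve at Q*: 83.75 − 2.28×17.9951 = 42.7212.

P = $42.72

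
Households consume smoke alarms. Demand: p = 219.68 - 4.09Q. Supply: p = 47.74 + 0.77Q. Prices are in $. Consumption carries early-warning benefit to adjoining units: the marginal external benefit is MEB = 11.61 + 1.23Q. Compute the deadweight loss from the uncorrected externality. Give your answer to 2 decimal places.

Market equilibrium (private): 47.74 + 0.77Q = 219.68 - 4.09Q → Q_m = 35.3786.
Social marginal benefit = demand + MEB = 231.29 - 2.86Q.
Set SMB = MC: 231.29 - 2.86Q = 47.74 + 0.77Q → Q* = 50.5647.
The welfare-loss triangle has base |Q_m − Q*| and height MEB(Q_m) (the vertical gap between SMB and MC is zero at Q* and MEB at Q_m).
DWL = ½ × 15.1861 × 55.1257 = 418.5722.

DWL = $418.57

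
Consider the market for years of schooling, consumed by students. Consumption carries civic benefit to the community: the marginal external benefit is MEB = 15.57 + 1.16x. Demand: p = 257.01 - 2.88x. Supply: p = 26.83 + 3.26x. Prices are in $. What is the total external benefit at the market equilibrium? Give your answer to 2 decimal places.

Market equilibrium (private): 26.83 + 3.26x = 257.01 - 2.88x → x_m = 37.4886.
Total external benefit = ∫₀^{x_m} (15.57 + 1.16x) dx = 15.57×37.4886 + ½×1.16×37.4886² = 1398.8267.

$1398.83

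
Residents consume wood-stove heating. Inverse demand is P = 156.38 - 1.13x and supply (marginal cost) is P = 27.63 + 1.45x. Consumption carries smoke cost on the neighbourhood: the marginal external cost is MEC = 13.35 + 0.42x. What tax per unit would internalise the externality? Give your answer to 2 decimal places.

tax = 29.51 per unit

Social marginal benefit = demand − MEC = 143.03 - 1.55x.
Set SMB = MC: 143.03 - 1.55x = 27.63 + 1.45x → x* = 38.4667.
The Pigouvian tax equals MEC at x*: 13.35 + 0.42×38.4667 = 29.5060.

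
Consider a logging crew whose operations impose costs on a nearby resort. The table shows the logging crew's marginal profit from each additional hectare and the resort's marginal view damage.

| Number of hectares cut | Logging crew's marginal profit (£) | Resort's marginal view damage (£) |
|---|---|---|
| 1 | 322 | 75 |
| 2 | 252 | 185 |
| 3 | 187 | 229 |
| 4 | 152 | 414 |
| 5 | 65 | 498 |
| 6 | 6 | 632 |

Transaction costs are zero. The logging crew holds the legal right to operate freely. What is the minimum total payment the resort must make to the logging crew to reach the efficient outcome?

£410

Left alone the logging crew would choose level 6 (marginal profit stays positive).
Efficient level: k* = 2 (marginal profit ≥ marginal view damage through 2).
The resort must at least cover the logging crew's forgone profit from cutting 6→2: 187 + 152 + 65 + 6 = 410.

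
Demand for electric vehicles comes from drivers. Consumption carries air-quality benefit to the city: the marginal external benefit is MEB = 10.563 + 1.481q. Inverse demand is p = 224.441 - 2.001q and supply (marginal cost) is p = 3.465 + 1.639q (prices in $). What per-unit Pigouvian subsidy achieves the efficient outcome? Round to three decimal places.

subsidy = $169.391 per unit

Social marginal benefit = demand + MEB = 235.004 - 0.520q.
Set SMB = MC: 235.004 - 0.520q = 3.465 + 1.639q → q* = 107.2436.
The Pigouvian subsidy equals MEB at q*: 10.563 + 1.481×107.2436 = 169.3908.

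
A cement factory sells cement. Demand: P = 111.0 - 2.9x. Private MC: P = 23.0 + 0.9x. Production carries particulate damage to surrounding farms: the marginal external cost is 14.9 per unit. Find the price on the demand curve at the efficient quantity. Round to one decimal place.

P = 55.2

Social marginal cost = private MC + MEC = 37.9 + 0.9x.
Set SMC = demand: 37.9 + 0.9x = 111.0 - 2.9x → x* = 19.2368.
Consumer price on the demand curve at x*: 111.0 − 2.9×19.2368 = 55.2133.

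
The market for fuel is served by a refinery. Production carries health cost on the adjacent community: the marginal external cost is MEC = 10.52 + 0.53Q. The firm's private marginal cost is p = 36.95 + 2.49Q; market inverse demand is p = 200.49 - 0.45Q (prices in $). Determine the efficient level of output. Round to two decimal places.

Q* = 44.10

Social marginal cost = private MC + MEC = 47.47 + 3.02Q.
Set SMC = demand: 47.47 + 3.02Q = 200.49 - 0.45Q → Q* = 44.0980.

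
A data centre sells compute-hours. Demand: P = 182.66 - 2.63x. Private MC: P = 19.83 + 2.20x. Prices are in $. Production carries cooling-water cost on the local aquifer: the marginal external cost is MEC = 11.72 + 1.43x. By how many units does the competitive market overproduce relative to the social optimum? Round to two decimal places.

Market equilibrium (private): 19.83 + 2.20x = 182.66 - 2.63x → x_m = 33.7122.
Social marginal cost = private MC + MEC = 31.55 + 3.63x.
Set SMC = demand: 31.55 + 3.63x = 182.66 - 2.63x → x* = 24.1390.
Gap = |33.7122 − 24.1390| = 9.5732.

9.57 units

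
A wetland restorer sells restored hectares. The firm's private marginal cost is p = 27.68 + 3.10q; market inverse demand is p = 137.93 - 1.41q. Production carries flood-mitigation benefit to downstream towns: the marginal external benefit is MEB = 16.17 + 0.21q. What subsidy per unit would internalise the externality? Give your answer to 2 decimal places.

subsidy = 22.34 per unit

Social marginal cost = private MC − MEB = 11.51 + 2.89q.
Set SMC = demand: 11.51 + 2.89q = 137.93 - 1.41q → q* = 29.4000.
The Pigouvian subsidy equals MEB at q*: 16.17 + 0.21×29.4000 = 22.3440.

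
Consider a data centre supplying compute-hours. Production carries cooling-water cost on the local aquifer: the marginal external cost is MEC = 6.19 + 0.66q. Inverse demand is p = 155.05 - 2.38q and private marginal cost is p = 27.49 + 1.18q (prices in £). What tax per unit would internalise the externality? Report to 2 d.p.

Social marginal cost = private MC + MEC = 33.68 + 1.84q.
Set SMC = demand: 33.68 + 1.84q = 155.05 - 2.38q → q* = 28.7607.
The Pigouvian tax equals MEC at q*: 6.19 + 0.66×28.7607 = 25.1721.

tax = £25.17 per unit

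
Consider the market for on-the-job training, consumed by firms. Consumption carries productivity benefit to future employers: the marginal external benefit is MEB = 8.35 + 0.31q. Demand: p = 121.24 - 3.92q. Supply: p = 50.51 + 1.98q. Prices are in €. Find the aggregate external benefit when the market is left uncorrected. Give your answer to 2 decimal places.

€122.38

Market equilibrium (private): 50.51 + 1.98q = 121.24 - 3.92q → q_m = 11.9881.
Total external benefit = ∫₀^{q_m} (8.35 + 0.31q) dq = 8.35×11.9881 + ½×0.31×11.9881² = 122.3764.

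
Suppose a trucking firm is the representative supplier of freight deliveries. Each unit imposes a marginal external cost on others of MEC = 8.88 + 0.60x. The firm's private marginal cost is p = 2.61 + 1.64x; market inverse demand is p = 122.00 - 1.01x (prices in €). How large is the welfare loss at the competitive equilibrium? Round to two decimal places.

DWL = €198.41

Market equilibrium (private): 2.61 + 1.64x = 122.00 - 1.01x → x_m = 45.0528.
Social marginal cost = private MC + MEC = 11.49 + 2.24x.
Set SMC = demand: 11.49 + 2.24x = 122.00 - 1.01x → x* = 34.0031.
The welfare-loss triangle has base |x_m − x*| and height MEC(x_m) (the vertical gap between SMC and demand is zero at x* and MEC at x_m).
DWL = ½ × 11.0497 × 35.9117 = 198.4068.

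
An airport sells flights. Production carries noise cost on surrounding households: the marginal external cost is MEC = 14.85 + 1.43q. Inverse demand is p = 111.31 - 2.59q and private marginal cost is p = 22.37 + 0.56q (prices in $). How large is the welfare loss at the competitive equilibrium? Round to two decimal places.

DWL = $332.96

Market equilibrium (private): 22.37 + 0.56q = 111.31 - 2.59q → q_m = 28.2349.
Social marginal cost = private MC + MEC = 37.22 + 1.99q.
Set SMC = demand: 37.22 + 1.99q = 111.31 - 2.59q → q* = 16.1769.
The loss is the area between SMC and demand from q* to q_m; with linear curves that's a triangle of height MEC(q_m).
DWL = ½ × 12.0580 × 55.2259 = 332.9570.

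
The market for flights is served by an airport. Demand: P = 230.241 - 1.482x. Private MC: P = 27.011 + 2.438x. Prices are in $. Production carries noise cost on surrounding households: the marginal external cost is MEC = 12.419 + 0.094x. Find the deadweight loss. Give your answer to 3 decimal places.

Market equilibrium (private): 27.011 + 2.438x = 230.241 - 1.482x → x_m = 51.8444.
Social marginal cost = private MC + MEC = 39.430 + 2.532x.
Set SMC = demand: 39.430 + 2.532x = 230.241 - 1.482x → x* = 47.5364.
Between x* and x_m the wedge SMC − demand runs linearly from 0 to MEC(x_m), so the loss is a triangle.
DWL = ½ × 4.3080 × 17.2924 = 37.2478.

DWL = $37.248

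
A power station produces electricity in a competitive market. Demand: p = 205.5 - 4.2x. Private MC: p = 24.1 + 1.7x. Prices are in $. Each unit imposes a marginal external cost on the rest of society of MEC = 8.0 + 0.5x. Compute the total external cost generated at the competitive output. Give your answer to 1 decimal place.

$482.3

Market equilibrium (private): 24.1 + 1.7x = 205.5 - 4.2x → x_m = 30.7458.
Total external cost = ∫₀^{x_m} (8.0 + 0.5x) dx = 8.0×30.7458 + ½×0.5×30.7458² = 482.2925.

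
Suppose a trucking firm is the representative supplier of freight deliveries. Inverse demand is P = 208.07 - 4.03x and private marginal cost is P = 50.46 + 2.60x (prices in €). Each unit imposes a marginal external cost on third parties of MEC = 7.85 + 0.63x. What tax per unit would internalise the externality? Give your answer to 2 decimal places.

Social marginal cost = private MC + MEC = 58.31 + 3.23x.
Set SMC = demand: 58.31 + 3.23x = 208.07 - 4.03x → x* = 20.6281.
The Pigouvian tax equals MEC at x*: 7.85 + 0.63×20.6281 = 20.8457.

tax = €20.85 per unit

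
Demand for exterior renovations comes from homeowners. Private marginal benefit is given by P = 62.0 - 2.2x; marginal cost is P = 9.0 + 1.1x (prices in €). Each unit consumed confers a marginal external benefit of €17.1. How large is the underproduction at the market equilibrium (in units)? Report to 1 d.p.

5.2 units

Market equilibrium (private): 9.0 + 1.1x = 62.0 - 2.2x → x_m = 16.0606.
Social marginal benefit = demand + MEB = 79.1 - 2.2x.
Set SMB = MC: 79.1 - 2.2x = 9.0 + 1.1x → x* = 21.2424.
Gap = |16.0606 − 21.2424| = 5.1818.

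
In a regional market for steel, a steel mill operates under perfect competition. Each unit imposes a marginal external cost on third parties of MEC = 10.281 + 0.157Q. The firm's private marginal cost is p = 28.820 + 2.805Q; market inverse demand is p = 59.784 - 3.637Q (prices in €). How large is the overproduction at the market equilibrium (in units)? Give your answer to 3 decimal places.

Market equilibrium (private): 28.820 + 2.805Q = 59.784 - 3.637Q → Q_m = 4.8066.
Social marginal cost = private MC + MEC = 39.101 + 2.962Q.
Set SMC = demand: 39.101 + 2.962Q = 59.784 - 3.637Q → Q* = 3.1343.
Gap = |4.8066 − 3.1343| = 1.6723.

1.672 units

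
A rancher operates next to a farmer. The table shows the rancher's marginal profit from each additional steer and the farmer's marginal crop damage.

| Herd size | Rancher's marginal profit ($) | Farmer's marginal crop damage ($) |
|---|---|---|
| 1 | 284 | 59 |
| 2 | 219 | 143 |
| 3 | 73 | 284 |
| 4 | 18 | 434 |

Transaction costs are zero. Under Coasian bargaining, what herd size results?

2

Bargaining reaches the level where marginal profit last exceeds marginal crop damage.
That holds through level 2 (219 ≥ 143) but not at 3 (73 < 284).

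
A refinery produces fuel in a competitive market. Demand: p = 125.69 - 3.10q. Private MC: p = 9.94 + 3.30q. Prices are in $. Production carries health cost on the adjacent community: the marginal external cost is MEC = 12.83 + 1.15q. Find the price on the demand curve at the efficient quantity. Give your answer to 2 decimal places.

P = $83.43

Social marginal cost = private MC + MEC = 22.77 + 4.45q.
Set SMC = demand: 22.77 + 4.45q = 125.69 - 3.10q → q* = 13.6318.
Consumer price on the demand curve at q*: 125.69 − 3.10×13.6318 = 83.4314.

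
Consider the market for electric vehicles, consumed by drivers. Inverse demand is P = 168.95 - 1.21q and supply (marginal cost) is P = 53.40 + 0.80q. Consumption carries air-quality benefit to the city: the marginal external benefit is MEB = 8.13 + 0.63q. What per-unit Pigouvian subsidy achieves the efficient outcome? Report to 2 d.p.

subsidy = 64.59 per unit

Social marginal benefit = demand + MEB = 177.08 - 0.58q.
Set SMB = MC: 177.08 - 0.58q = 53.40 + 0.80q → q* = 89.6232.
The Pigouvian subsidy equals MEB at q*: 8.13 + 0.63×89.6232 = 64.5926.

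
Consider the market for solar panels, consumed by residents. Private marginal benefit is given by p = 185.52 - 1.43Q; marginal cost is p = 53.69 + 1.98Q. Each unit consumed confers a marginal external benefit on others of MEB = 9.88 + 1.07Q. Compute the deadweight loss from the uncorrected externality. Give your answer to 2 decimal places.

DWL = 561.14

Market equilibrium (private): 53.69 + 1.98Q = 185.52 - 1.43Q → Q_m = 38.6598.
Social marginal benefit = demand + MEB = 195.40 - 0.36Q.
Set SMB = MC: 195.40 - 0.36Q = 53.69 + 1.98Q → Q* = 60.5598.
Height of the DWL triangle at Q_m is SMB(Q_m) − MC(Q_m) = MEB(Q_m) = 51.2460.
DWL = ½ × 21.9000 × 51.2460 = 561.1437.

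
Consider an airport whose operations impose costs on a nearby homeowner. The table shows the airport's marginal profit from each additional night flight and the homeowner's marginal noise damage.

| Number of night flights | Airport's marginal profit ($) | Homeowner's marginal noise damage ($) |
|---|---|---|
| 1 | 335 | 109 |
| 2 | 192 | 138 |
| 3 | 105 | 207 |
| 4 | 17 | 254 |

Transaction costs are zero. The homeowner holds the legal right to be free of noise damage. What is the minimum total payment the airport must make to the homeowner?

$247

Efficient level: marginal profit ≥ marginal noise damage through level 2, so k* = 2.
With the homeowner holding the right, the airport must at least compensate total damage at k*: 109 + 138 = 247.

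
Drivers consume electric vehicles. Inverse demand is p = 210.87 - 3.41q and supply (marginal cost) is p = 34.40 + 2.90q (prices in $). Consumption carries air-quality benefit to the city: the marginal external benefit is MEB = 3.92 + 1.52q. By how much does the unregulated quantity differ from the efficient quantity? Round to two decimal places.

9.69 units

Market equilibrium (private): 34.40 + 2.90q = 210.87 - 3.41q → q_m = 27.9667.
Social marginal benefit = demand + MEB = 214.79 - 1.89q.
Set SMB = MC: 214.79 - 1.89q = 34.40 + 2.90q → q* = 37.6597.
Gap = |27.9667 − 37.6597| = 9.6930.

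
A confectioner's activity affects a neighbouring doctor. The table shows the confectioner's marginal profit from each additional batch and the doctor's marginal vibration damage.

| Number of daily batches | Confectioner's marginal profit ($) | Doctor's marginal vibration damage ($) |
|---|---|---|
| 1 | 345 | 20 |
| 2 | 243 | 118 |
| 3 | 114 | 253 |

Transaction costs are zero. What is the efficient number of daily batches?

2

Bargaining reaches the level where marginal profit last exceeds marginal vibration damage.
That holds through level 2 (243 ≥ 118) but not at 3 (114 < 253).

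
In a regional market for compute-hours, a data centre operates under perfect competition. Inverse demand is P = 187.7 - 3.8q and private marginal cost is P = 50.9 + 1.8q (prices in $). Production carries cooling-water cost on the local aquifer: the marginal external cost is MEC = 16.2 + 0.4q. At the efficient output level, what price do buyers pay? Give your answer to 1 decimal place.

P = $111.3

Social marginal cost = private MC + MEC = 67.1 + 2.2q.
Set SMC = demand: 67.1 + 2.2q = 187.7 - 3.8q → q* = 20.1000.
Consumer price on the demand curve at q*: 187.7 − 3.8×20.1000 = 111.3200.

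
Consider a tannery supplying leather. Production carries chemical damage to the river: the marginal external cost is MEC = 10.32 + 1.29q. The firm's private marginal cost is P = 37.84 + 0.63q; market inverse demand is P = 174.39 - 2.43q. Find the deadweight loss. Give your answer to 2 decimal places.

DWL = 529.70

Market equilibrium (private): 37.84 + 0.63q = 174.39 - 2.43q → q_m = 44.6242.
Social marginal cost = private MC + MEC = 48.16 + 1.92q.
Set SMC = demand: 48.16 + 1.92q = 174.39 - 2.43q → q* = 29.0184.
Height of the DWL triangle at q_m is SMC(q_m) − demand(q_m) = MEC(q_m) = 67.8852.
DWL = ½ × 15.6058 × 67.8852 = 529.7014.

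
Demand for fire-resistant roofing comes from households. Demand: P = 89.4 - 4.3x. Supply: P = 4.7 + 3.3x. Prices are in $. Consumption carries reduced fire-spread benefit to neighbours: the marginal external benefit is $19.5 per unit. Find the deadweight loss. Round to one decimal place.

DWL = $25.0

Market equilibrium (private): 4.7 + 3.3x = 89.4 - 4.3x → x_m = 11.1447.
Social marginal benefit = demand + MEB = 108.9 - 4.3x.
Set SMB = MC: 108.9 - 4.3x = 4.7 + 3.3x → x* = 13.7105.
Between x* and x_m the wedge SMB − MC runs linearly from 0 to MEB(x_m), so the loss is a triangle.
DWL = ½ × 2.5658 × 19.5000 = 25.0166.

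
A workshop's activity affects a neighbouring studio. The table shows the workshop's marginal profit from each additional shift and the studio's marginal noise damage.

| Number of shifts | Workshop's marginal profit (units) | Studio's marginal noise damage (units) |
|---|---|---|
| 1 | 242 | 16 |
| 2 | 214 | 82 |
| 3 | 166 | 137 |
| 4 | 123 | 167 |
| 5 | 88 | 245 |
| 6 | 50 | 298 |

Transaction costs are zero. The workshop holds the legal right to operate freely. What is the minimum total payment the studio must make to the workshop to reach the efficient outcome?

Left alone the workshop would choose level 6 (marginal profit stays positive).
Efficient level: k* = 3 (marginal profit ≥ marginal noise damage through 3).
The studio must at least cover the workshop's forgone profit from cutting 6→3: 123 + 88 + 50 = 261.

261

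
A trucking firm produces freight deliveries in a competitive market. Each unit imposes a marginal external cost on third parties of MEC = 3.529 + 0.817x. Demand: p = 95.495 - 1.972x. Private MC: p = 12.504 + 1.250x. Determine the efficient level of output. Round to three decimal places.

Social marginal cost = private MC + MEC = 16.033 + 2.067x.
Set SMC = demand: 16.033 + 2.067x = 95.495 - 1.972x → x* = 19.6737.

x* = 19.674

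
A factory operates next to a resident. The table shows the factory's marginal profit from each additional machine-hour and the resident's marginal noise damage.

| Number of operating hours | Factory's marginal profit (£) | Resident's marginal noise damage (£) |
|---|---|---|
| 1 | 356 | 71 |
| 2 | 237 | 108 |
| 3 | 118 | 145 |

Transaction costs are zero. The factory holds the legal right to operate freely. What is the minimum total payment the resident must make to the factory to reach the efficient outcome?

Left alone the factory would choose level 3 (marginal profit stays positive).
Efficient level: k* = 2 (marginal profit ≥ marginal noise damage through 2).
The resident must at least cover the factory's forgone profit from cutting 3→2: 118 = 118.

£118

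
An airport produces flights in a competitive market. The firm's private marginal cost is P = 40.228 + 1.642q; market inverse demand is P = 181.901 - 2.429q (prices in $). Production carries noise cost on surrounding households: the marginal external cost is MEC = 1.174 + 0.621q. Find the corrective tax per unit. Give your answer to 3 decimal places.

tax = $19.769 per unit

Social marginal cost = private MC + MEC = 41.402 + 2.263q.
Set SMC = demand: 41.402 + 2.263q = 181.901 - 2.429q → q* = 29.9444.
The Pigouvian tax equals MEC at q*: 1.174 + 0.621×29.9444 = 19.7695.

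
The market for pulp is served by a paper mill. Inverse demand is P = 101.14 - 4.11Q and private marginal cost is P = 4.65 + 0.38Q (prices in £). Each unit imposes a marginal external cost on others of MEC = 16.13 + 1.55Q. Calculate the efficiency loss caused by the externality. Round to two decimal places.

DWL = £202.34

Market equilibrium (private): 4.65 + 0.38Q = 101.14 - 4.11Q → Q_m = 21.4900.
Social marginal cost = private MC + MEC = 20.78 + 1.93Q.
Set SMC = demand: 20.78 + 1.93Q = 101.14 - 4.11Q → Q* = 13.3046.
Between Q* and Q_m the wedge SMC − demand runs linearly from 0 to MEC(Q_m), so the loss is a triangle.
DWL = ½ × 8.1854 × 49.4395 = 202.3410.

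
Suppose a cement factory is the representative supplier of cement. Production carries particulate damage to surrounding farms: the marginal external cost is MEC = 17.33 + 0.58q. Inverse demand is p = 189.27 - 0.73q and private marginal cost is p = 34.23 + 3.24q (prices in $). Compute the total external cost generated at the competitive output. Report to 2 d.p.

$1119.07

Market equilibrium (private): 34.23 + 3.24q = 189.27 - 0.73q → q_m = 39.0529.
Total external cost = ∫₀^{q_m} (17.33 + 0.58q) dq = 17.33×39.0529 + ½×0.58×39.0529² = 1119.0742.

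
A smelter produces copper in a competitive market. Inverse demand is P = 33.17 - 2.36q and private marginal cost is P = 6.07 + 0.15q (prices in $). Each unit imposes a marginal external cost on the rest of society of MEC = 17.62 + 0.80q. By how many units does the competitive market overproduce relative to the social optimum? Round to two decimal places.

Market equilibrium (private): 6.07 + 0.15q = 33.17 - 2.36q → q_m = 10.7968.
Social marginal cost = private MC + MEC = 23.69 + 0.95q.
Set SMC = demand: 23.69 + 0.95q = 33.17 - 2.36q → q* = 2.8640.
Gap = |10.7968 − 2.8640| = 7.9328.

7.93 units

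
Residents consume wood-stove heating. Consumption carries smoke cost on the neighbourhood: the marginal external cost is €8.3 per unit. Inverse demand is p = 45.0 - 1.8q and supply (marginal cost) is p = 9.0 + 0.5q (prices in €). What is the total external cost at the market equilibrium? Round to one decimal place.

€129.9

Market equilibrium (private): 9.0 + 0.5q = 45.0 - 1.8q → q_m = 15.6522.
Total external cost = MEC × q_m = 8.3 × 15.6522 = 129.9133.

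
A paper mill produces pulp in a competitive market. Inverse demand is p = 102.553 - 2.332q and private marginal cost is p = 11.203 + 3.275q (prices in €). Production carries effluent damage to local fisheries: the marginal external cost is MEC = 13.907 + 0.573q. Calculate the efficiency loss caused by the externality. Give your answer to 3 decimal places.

Market equilibrium (private): 11.203 + 3.275q = 102.553 - 2.332q → q_m = 16.2921.
Social marginal cost = private MC + MEC = 25.110 + 3.848q.
Set SMC = demand: 25.110 + 3.848q = 102.553 - 2.332q → q* = 12.5312.
The welfare-loss triangle has base |q_m − q*| and height MEC(q_m) (the vertical gap between SMC and demand is zero at q* and MEC at q_m).
DWL = ½ × 3.7609 × 23.2424 = 43.7062.

DWL = €43.706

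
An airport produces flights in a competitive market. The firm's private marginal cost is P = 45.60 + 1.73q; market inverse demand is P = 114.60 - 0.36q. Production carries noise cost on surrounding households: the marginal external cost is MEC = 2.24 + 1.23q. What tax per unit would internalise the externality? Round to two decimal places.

Social marginal cost = private MC + MEC = 47.84 + 2.96q.
Set SMC = demand: 47.84 + 2.96q = 114.60 - 0.36q → q* = 20.1084.
The Pigouvian tax equals MEC at q*: 2.24 + 1.23×20.1084 = 26.9733.

tax = 26.97 per unit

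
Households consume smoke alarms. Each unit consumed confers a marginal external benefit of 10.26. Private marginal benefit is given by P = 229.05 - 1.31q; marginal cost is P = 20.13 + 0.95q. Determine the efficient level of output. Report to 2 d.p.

Social marginal benefit = demand + MEB = 239.31 - 1.31q.
Set SMB = MC: 239.31 - 1.31q = 20.13 + 0.95q → q* = 96.9823.

q* = 96.98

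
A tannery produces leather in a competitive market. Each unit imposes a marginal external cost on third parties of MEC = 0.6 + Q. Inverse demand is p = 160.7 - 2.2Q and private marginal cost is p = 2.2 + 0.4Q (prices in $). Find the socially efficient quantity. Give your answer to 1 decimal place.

Q* = 43.9

Social marginal cost = private MC + MEC = 2.8 + 1.4Q.
Set SMC = demand: 2.8 + 1.4Q = 160.7 - 2.2Q → Q* = 43.8611.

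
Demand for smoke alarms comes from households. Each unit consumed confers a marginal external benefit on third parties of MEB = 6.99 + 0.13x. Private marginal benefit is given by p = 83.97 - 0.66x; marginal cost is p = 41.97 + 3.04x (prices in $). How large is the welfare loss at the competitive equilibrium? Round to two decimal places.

Market equilibrium (private): 41.97 + 3.04x = 83.97 - 0.66x → x_m = 11.3514.
Social marginal benefit = demand + MEB = 90.96 - 0.53x.
Set SMB = MC: 90.96 - 0.53x = 41.97 + 3.04x → x* = 13.7227.
Height of the DWL triangle at x_m is SMB(x_m) − MC(x_m) = MEB(x_m) = 8.4657.
DWL = ½ × 2.3713 × 8.4657 = 10.0374.

DWL = $10.04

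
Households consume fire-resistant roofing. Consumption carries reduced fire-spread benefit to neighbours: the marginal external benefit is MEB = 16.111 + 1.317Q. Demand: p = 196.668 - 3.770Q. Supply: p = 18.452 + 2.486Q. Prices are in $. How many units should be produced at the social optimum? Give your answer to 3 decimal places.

Q* = 39.345

Social marginal benefit = demand + MEB = 212.779 - 2.453Q.
Set SMB = MC: 212.779 - 2.453Q = 18.452 + 2.486Q → Q* = 39.3454.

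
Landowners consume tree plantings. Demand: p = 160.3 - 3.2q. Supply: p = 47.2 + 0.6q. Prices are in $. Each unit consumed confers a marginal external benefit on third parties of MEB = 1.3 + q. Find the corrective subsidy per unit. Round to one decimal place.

Social marginal benefit = demand + MEB = 161.6 - 2.2q.
Set SMB = MC: 161.6 - 2.2q = 47.2 + 0.6q → q* = 40.8571.
The Pigouvian subsidy equals MEB at q*: 1.3 + 1.0×40.8571 = 42.1571.

subsidy = $42.2 per unit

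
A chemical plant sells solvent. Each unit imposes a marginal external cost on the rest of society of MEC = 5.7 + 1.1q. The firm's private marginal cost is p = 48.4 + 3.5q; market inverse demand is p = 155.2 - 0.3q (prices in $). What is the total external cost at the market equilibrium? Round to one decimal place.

$594.6

Market equilibrium (private): 48.4 + 3.5q = 155.2 - 0.3q → q_m = 28.1053.
Total external cost = ∫₀^{q_m} (5.7 + 1.1q) dq = 5.7×28.1053 + ½×1.1×28.1053² = 594.6495.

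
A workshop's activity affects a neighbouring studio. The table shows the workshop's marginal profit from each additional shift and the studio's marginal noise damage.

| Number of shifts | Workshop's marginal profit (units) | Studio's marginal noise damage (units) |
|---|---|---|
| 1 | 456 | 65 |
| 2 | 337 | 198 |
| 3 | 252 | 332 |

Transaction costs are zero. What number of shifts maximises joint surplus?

2

Bargaining reaches the level where marginal profit last exceeds marginal noise damage.
That holds through level 2 (337 ≥ 198) but not at 3 (252 < 332).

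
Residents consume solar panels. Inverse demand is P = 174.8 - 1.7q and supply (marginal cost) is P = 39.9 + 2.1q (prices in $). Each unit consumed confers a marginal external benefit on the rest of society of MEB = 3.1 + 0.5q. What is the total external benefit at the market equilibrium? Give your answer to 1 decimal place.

Market equilibrium (private): 39.9 + 2.1q = 174.8 - 1.7q → q_m = 35.5000.
Total external benefit = ∫₀^{q_m} (3.1 + 0.5q) dq = 3.1×35.5000 + ½×0.5×35.5000² = 425.1125.

$425.1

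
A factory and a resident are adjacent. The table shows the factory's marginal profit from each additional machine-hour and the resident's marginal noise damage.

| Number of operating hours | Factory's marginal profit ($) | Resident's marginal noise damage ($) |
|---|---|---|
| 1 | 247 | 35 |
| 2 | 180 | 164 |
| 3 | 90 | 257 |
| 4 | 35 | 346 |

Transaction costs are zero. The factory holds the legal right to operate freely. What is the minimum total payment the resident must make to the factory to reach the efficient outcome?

$125

Left alone the factory would choose level 4 (marginal profit stays positive).
Efficient level: k* = 2 (marginal profit ≥ marginal noise damage through 2).
The resident must at least cover the factory's forgone profit from cutting 4→2: 90 + 35 = 125.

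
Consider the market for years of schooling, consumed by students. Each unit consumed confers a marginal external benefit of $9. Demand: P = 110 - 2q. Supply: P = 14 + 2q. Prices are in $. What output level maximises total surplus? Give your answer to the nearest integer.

q* = 26

Social marginal benefit = demand + MEB = 119 - 2q.
Set SMB = MC: 119 - 2q = 14 + 2q → q* = 26.2500.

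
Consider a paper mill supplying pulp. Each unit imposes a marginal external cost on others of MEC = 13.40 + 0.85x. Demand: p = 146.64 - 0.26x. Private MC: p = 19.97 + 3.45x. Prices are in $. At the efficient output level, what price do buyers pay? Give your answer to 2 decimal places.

P = $140.18

Social marginal cost = private MC + MEC = 33.37 + 4.30x.
Set SMC = demand: 33.37 + 4.30x = 146.64 - 0.26x → x* = 24.8399.
Consumer price on the demand curve at x*: 146.64 − 0.26×24.8399 = 140.1816.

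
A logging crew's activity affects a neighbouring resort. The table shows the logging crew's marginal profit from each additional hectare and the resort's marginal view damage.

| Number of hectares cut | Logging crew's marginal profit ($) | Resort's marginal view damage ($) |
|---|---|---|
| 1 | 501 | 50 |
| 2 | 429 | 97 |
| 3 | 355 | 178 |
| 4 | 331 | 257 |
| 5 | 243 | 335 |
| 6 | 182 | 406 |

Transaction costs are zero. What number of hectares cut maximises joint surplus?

Bargaining reaches the level where marginal profit last exceeds marginal view damage.
That holds through level 4 (331 ≥ 257) but not at 5 (243 < 335).

4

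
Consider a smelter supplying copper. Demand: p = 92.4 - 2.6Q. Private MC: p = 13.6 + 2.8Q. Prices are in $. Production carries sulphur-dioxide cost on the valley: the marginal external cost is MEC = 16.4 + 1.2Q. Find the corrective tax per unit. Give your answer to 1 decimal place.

tax = $27.7 per unit

Social marginal cost = private MC + MEC = 30.0 + 4.0Q.
Set SMC = demand: 30.0 + 4.0Q = 92.4 - 2.6Q → Q* = 9.4545.
The Pigouvian tax equals MEC at Q*: 16.4 + 1.2×9.4545 = 27.7454.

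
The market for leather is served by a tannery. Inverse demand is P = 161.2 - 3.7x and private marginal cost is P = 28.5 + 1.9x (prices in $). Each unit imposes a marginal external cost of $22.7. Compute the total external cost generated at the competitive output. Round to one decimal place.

$537.9

Market equilibrium (private): 28.5 + 1.9x = 161.2 - 3.7x → x_m = 23.6964.
Total external cost = MEC × x_m = 22.7 × 23.6964 = 537.9083.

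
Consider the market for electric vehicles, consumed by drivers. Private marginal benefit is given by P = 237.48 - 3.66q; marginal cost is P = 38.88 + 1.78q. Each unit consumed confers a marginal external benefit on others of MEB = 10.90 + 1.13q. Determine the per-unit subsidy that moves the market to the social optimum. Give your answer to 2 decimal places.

Social marginal benefit = demand + MEB = 248.38 - 2.53q.
Set SMB = MC: 248.38 - 2.53q = 38.88 + 1.78q → q* = 48.6079.
The Pigouvian subsidy equals MEB at q*: 10.90 + 1.13×48.6079 = 65.8269.

subsidy = 65.83 per unit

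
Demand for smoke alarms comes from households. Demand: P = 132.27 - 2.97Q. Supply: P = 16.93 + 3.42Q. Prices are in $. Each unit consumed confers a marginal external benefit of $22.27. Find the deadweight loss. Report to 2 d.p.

Market equilibrium (private): 16.93 + 3.42Q = 132.27 - 2.97Q → Q_m = 18.0501.
Social marginal benefit = demand + MEB = 154.54 - 2.97Q.
Set SMB = MC: 154.54 - 2.97Q = 16.93 + 3.42Q → Q* = 21.5352.
Between Q* and Q_m the wedge SMB − MC runs linearly from 0 to MEB(Q_m), so the loss is a triangle.
DWL = ½ × 3.4851 × 22.2700 = 38.8066.

DWL = $38.81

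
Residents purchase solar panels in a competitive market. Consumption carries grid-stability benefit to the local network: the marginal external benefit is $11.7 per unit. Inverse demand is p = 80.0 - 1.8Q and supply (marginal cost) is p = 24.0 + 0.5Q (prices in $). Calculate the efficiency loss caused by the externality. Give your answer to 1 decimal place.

Market equilibrium (private): 24.0 + 0.5Q = 80.0 - 1.8Q → Q_m = 24.3478.
Social marginal benefit = demand + MEB = 91.7 - 1.8Q.
Set SMB = MC: 91.7 - 1.8Q = 24.0 + 0.5Q → Q* = 29.4348.
Height of the DWL triangle at Q_m is SMB(Q_m) − MC(Q_m) = MEB(Q_m) = 11.7000.
DWL = ½ × 5.0870 × 11.7000 = 29.7590.

DWL = $29.8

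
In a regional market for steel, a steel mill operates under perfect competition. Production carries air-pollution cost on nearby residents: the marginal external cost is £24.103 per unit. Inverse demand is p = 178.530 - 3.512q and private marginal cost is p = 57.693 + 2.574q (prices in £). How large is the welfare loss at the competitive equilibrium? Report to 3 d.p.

DWL = £47.729

Market equilibrium (private): 57.693 + 2.574q = 178.530 - 3.512q → q_m = 19.8549.
Social marginal cost = private MC + MEC = 81.796 + 2.574q.
Set SMC = demand: 81.796 + 2.574q = 178.530 - 3.512q → q* = 15.8945.
Between q* and q_m the wedge SMC − demand runs linearly from 0 to MEC(q_m), so the loss is a triangle.
DWL = ½ × 3.9604 × 24.1030 = 47.7288.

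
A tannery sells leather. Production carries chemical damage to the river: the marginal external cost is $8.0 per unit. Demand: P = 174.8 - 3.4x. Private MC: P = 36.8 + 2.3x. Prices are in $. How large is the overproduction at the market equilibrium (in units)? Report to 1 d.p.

1.4 units

Market equilibrium (private): 36.8 + 2.3x = 174.8 - 3.4x → x_m = 24.2105.
Social marginal cost = private MC + MEC = 44.8 + 2.3x.
Set SMC = demand: 44.8 + 2.3x = 174.8 - 3.4x → x* = 22.8070.
Gap = |24.2105 − 22.8070| = 1.4035.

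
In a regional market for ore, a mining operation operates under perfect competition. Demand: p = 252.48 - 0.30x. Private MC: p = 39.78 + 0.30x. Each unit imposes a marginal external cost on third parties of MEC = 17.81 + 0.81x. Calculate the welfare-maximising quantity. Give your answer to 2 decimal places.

x* = 138.22

Social marginal cost = private MC + MEC = 57.59 + 1.11x.
Set SMC = demand: 57.59 + 1.11x = 252.48 - 0.30x → x* = 138.2199.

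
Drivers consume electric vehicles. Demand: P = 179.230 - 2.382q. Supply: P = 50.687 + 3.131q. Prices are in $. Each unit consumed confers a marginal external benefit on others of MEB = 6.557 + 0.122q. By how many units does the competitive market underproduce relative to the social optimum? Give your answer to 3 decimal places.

1.744 units

Market equilibrium (private): 50.687 + 3.131q = 179.230 - 2.382q → q_m = 23.3163.
Social marginal benefit = demand + MEB = 185.787 - 2.260q.
Set SMB = MC: 185.787 - 2.260q = 50.687 + 3.131q → q* = 25.0603.
Gap = |23.3163 − 25.0603| = 1.7440.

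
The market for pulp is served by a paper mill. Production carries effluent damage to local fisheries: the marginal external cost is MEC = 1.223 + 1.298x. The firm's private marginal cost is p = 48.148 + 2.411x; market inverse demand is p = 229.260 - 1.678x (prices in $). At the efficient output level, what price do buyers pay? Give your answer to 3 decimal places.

P = $173.226

Social marginal cost = private MC + MEC = 49.371 + 3.709x.
Set SMC = demand: 49.371 + 3.709x = 229.260 - 1.678x → x* = 33.3932.
Consumer price on the demand curve at x*: 229.260 − 1.678×33.3932 = 173.2262.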